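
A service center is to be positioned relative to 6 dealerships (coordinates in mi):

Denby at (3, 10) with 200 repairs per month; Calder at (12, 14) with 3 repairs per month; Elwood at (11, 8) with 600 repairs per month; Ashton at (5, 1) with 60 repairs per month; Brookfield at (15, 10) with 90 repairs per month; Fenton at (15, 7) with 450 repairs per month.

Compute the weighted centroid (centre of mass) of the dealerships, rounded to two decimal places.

(11.14, 7.81)

The minimiser of Σwᵢ‖p−pᵢ‖² is the weighted centroid p* = (Σwᵢpᵢ)/(Σwᵢ).
Σwᵢ = 1403.
Σwᵢxᵢ = 200·3 + 3·12 + 600·11 + 60·5 + 90·15 + 450·15 = 15636.
Σwᵢyᵢ = 200·10 + 3·14 + 600·8 + 60·1 + 90·10 + 450·7 = 10952.
x* = 15636/1403 = 11.14, y* = 10952/1403 = 7.81.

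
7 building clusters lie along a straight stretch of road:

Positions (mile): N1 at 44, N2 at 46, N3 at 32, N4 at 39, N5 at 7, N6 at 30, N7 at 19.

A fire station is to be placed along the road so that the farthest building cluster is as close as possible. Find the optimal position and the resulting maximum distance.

location 26.5, max distance 19.5

The 1-center on a line is the midpoint of the two extreme points: leftmost at 7, rightmost at 46.
Optimal location = (7 + 46)/2 = 26.5; maximum distance = (46 − 7)/2 = 19.5.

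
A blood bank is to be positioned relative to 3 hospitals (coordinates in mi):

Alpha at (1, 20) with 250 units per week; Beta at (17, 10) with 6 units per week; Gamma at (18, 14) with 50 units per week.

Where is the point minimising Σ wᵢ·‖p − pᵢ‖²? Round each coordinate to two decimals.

The minimiser of Σwᵢ‖p−pᵢ‖² is the weighted centroid p* = (Σwᵢpᵢ)/(Σwᵢ).
Σwᵢ = 306.
Σwᵢxᵢ = 250·1 + 6·17 + 50·18 = 1252.
Σwᵢyᵢ = 250·20 + 6·10 + 50·14 = 5760.
x* = 1252/306 = 4.09, y* = 5760/306 = 18.82.

(4.09, 18.82)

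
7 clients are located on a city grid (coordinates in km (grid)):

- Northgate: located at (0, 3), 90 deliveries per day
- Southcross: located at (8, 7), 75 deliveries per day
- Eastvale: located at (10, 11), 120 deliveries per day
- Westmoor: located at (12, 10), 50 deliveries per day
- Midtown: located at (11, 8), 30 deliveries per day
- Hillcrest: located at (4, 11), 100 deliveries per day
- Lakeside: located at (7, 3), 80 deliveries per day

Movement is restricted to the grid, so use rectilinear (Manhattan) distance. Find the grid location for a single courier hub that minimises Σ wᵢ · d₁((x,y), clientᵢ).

(8, 8)

Manhattan distance separates: Σwᵢ(|x−xᵢ|+|y−yᵢ|) = Σwᵢ|x−xᵢ| + Σwᵢ|y−yᵢ|, so x and y are optimised independently as 1-D weighted medians.
Total weight W = 545; half = 272.5.
x-coordinate, sorted with cumulative weight:
  x=0 (Northgate, w=90) cum 90
  x=4 (Hillcrest, w=100) cum 190
  x=7 (Lakeside, w=80) cum 270
  x=8 (Southcross, w=75) cum 345  ← median
  x=10 (Eastvale, w=120) cum 465
  x=11 (Midtown, w=30) cum 495
  x=12 (Westmoor, w=50) cum 545
⇒ x* = 8
y-coordinate, sorted with cumulative weight:
  y=3 (Northgate, w=90) cum 90
  y=3 (Lakeside, w=80) cum 170
  y=7 (Southcross, w=75) cum 245
  y=8 (Midtown, w=30) cum 275  ← median
  y=10 (Westmoor, w=50) cum 325
  y=11 (Eastvale, w=120) cum 445
  y=11 (Hillcrest, w=100) cum 545
⇒ y* = 8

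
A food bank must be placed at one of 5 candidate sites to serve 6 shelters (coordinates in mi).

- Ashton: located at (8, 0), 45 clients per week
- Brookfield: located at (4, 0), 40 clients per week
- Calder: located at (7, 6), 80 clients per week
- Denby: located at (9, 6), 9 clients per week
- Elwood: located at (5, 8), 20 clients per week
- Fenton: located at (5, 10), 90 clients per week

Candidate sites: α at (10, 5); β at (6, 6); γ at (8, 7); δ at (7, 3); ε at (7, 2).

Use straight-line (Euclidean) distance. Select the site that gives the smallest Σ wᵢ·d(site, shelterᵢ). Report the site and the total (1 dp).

β, total 1060.4 mi

Total weighted distance at each candidate:
  α (10, 5): total = 1573.5
  β (6, 6): total = 1060.4
  γ (8, 7): total = 1208.4
  δ (7, 3): total = 1347.4
  ε (7, 2): total = 1473.7
Minimum is at β with total 1060.4 mi.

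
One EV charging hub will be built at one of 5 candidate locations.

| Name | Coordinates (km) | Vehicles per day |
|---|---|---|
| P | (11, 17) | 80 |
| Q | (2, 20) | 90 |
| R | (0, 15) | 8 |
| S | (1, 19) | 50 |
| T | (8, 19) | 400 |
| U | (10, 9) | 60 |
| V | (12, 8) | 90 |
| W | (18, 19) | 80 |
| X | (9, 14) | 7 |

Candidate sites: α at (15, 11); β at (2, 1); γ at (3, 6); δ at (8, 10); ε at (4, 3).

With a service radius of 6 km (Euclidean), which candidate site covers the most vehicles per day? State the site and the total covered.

Coverage radius r = 6 km; a point is covered iff (Δx)²+(Δy)² ≤ 6² = 36.
  α (15, 11): covers {U, V} → 150
  β (2, 1): covers {none} → 0
  γ (3, 6): covers {none} → 0
  δ (8, 10): covers {U, V, X} → 157
  ε (4, 3): covers {none} → 0
Maximum coverage at δ: 157 vehicles per day.

δ, covering 157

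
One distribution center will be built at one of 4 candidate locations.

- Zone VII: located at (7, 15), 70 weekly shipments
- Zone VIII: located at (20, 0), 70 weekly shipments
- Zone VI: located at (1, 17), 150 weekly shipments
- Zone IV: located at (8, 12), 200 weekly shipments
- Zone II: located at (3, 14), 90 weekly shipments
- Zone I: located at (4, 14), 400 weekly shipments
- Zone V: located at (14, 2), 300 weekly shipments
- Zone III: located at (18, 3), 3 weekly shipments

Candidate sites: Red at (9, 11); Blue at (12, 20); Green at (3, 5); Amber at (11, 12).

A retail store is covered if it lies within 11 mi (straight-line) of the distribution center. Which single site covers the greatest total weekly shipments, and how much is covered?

Coverage radius r = 11 mi; a point is covered iff (Δx)²+(Δy)² ≤ 11² = 121.
  Red (9, 11): covers {Zone VII, Zone VI, Zone IV, Zone II, Zone I, Zone V} → 1210
  Blue (12, 20): covers {Zone VII, Zone IV, Zone II, Zone I} → 760
  Green (3, 5): covers {Zone VII, Zone IV, Zone II, Zone I} → 760
  Amber (11, 12): covers {Zone VII, Zone IV, Zone II, Zone I, Zone V} → 1060
Maximum coverage at Red: 1210 weekly shipments.

Red, covering 1210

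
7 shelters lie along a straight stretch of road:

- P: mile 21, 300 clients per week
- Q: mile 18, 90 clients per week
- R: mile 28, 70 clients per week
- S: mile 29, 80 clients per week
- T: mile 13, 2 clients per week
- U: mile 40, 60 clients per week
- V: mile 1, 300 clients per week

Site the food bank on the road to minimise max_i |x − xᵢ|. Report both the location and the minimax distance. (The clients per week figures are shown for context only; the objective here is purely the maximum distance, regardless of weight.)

location 20.5, max distance 19.5

The 1-center on a line is the midpoint of the two extreme points: leftmost at 1, rightmost at 40.
Optimal location = (1 + 40)/2 = 20.5; maximum distance = (40 − 1)/2 = 19.5.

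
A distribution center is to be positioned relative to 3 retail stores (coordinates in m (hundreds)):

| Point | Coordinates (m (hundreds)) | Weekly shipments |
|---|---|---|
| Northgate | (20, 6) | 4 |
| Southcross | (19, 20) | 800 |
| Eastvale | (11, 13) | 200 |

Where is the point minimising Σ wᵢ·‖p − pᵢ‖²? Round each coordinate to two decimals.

(17.41, 18.55)

The minimiser of Σwᵢ‖p−pᵢ‖² is the weighted centroid p* = (Σwᵢpᵢ)/(Σwᵢ).
Σwᵢ = 1004.
Σwᵢxᵢ = 4·20 + 800·19 + 200·11 = 17480.
Σwᵢyᵢ = 4·6 + 800·20 + 200·13 = 18624.
x* = 17480/1004 = 17.41, y* = 18624/1004 = 18.55.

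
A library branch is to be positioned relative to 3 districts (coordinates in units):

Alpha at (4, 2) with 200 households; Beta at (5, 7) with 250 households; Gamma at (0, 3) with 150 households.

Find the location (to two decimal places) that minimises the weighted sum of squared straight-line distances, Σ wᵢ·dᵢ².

The minimiser of Σwᵢ‖p−pᵢ‖² is the weighted centroid p* = (Σwᵢpᵢ)/(Σwᵢ).
Σwᵢ = 600.
Σwᵢxᵢ = 200·4 + 250·5 + 150·0 = 2050.
Σwᵢyᵢ = 200·2 + 250·7 + 150·3 = 2600.
x* = 2050/600 = 3.42, y* = 2600/600 = 4.33.

(3.42, 4.33)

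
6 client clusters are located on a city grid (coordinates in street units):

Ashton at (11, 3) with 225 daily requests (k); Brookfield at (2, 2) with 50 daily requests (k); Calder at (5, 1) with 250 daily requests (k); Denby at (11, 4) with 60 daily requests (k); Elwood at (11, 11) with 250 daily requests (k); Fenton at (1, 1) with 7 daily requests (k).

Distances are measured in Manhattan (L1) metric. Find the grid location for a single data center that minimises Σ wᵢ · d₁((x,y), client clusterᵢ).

(11, 3)

Manhattan distance separates: Σwᵢ(|x−xᵢ|+|y−yᵢ|) = Σwᵢ|x−xᵢ| + Σwᵢ|y−yᵢ|, so x and y are optimised independently as 1-D weighted medians.
Total weight W = 842; half = 421.
x-coordinate, sorted with cumulative weight:
  x=1 (Fenton, w=7) cum 7
  x=2 (Brookfield, w=50) cum 57
  x=5 (Calder, w=250) cum 307
  x=11 (Ashton, w=225) cum 532  ← median
  x=11 (Denby, w=60) cum 592
  x=11 (Elwood, w=250) cum 842
⇒ x* = 11
y-coordinate, sorted with cumulative weight:
  y=1 (Calder, w=250) cum 250
  y=1 (Fenton, w=7) cum 257
  y=2 (Brookfield, w=50) cum 307
  y=3 (Ashton, w=225) cum 532  ← median
  y=4 (Denby, w=60) cum 592
  y=11 (Elwood, w=250) cum 842
⇒ y* = 3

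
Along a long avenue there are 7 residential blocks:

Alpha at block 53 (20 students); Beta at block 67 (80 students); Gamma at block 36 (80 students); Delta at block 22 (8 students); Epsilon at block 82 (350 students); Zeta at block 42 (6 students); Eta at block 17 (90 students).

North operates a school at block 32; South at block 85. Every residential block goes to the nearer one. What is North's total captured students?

204

The indifferent point is the midpoint (32+85)/2 = 58.5; residential blocks left of it (closer to North at 32) go to North, those right go to South.
  Eta at 17 (w=90) → North
  Delta at 22 (w=8) → North
  Gamma at 36 (w=80) → North
  Zeta at 42 (w=6) → North
  Alpha at 53 (w=20) → North
  Beta at 67 (w=80) → South
  Epsilon at 82 (w=350) → South
North captures 204; South captures 430.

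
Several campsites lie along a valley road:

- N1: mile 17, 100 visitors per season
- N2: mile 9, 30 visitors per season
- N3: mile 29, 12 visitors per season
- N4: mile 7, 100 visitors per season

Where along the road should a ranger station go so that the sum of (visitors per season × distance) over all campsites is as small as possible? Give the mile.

For a sum of weighted absolute distances on a line, the optimum is the weighted median (not the mean). Total weight W = 242; half-weight = 121.
Sort by position and accumulate weight:
  mile 7 (N4, w=100) → cum 100
  mile 9 (N2, w=30) → cum 130  ≥ 121 → median here
  mile 17 (N1, w=100) → cum 230
  mile 29 (N3, w=12) → cum 242
Optimal location: mile 9.

x = 9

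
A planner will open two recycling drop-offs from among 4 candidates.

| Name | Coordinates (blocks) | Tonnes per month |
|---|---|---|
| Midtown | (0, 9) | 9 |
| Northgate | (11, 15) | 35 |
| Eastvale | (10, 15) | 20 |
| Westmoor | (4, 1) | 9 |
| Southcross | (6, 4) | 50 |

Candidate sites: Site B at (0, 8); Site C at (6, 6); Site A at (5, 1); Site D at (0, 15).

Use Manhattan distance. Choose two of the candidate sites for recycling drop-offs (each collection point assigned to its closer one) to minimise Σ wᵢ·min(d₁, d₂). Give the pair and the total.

{Site C, Site D}, total 802

Evaluate every pair (each demand assigned to the nearer of the two):
  {Site C, Site D}: total = 802
  {Site A, Site D}: total = 848
  {Site B, Site C}: total = 922
  {Site C, Site A}: total = 940
  {Site B, Site A}: total = 1188
  {Site B, Site D}: total = 1193
Best pair: {Site C, Site D} with total 802.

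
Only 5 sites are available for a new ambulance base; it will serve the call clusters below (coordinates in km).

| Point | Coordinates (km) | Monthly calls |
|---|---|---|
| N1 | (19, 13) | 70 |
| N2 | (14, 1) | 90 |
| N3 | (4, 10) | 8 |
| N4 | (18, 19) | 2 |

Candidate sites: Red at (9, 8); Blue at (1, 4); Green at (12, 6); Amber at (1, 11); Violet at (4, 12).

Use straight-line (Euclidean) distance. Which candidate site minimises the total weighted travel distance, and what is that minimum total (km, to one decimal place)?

Total weighted distance at each candidate:
  Red (9, 8): total = 1628.3
  Blue (1, 4): total = 2708.5
  Green (12, 6): total = 1277.8
  Amber (1, 11): total = 2806.7
  Violet (4, 12): total = 2437.6
Minimum is at Green with total 1277.8 km.

Green, total 1277.8 km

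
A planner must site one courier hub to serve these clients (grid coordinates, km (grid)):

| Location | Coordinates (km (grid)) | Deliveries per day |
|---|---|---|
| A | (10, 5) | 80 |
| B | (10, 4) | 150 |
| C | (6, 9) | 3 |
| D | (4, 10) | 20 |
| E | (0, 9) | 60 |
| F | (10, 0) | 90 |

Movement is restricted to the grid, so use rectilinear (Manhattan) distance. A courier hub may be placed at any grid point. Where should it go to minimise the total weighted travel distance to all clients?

Manhattan distance separates: Σwᵢ(|x−xᵢ|+|y−yᵢ|) = Σwᵢ|x−xᵢ| + Σwᵢ|y−yᵢ|, so x and y are optimised independently as 1-D weighted medians.
Total weight W = 403; half = 201.5.
x-coordinate, sorted with cumulative weight:
  x=0 (E, w=60) cum 60
  x=4 (D, w=20) cum 80
  x=6 (C, w=3) cum 83
  x=10 (A, w=80) cum 163
  x=10 (B, w=150) cum 313  ← median
  x=10 (F, w=90) cum 403
⇒ x* = 10
y-coordinate, sorted with cumulative weight:
  y=0 (F, w=90) cum 90
  y=4 (B, w=150) cum 240  ← median
  y=5 (A, w=80) cum 320
  y=9 (C, w=3) cum 323
  y=9 (E, w=60) cum 383
  y=10 (D, w=20) cum 403
⇒ y* = 4

(10, 4)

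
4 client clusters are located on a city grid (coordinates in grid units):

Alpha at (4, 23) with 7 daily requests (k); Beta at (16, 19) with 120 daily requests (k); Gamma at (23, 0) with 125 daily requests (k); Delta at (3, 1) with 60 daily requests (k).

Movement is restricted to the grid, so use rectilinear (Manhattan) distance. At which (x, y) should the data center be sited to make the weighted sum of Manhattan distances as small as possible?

Manhattan distance separates: Σwᵢ(|x−xᵢ|+|y−yᵢ|) = Σwᵢ|x−xᵢ| + Σwᵢ|y−yᵢ|, so x and y are optimised independently as 1-D weighted medians.
Total weight W = 312; half = 156.
x-coordinate, sorted with cumulative weight:
  x=3 (Delta, w=60) cum 60
  x=4 (Alpha, w=7) cum 67
  x=16 (Beta, w=120) cum 187  ← median
  x=23 (Gamma, w=125) cum 312
⇒ x* = 16
y-coordinate, sorted with cumulative weight:
  y=0 (Gamma, w=125) cum 125
  y=1 (Delta, w=60) cum 185  ← median
  y=19 (Beta, w=120) cum 305
  y=23 (Alpha, w=7) cum 312
⇒ y* = 1

(16, 1)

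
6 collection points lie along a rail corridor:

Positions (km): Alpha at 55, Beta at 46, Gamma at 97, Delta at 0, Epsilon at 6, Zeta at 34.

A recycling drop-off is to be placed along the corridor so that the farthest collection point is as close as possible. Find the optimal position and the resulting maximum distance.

The 1-center on a line is the midpoint of the two extreme points: leftmost at 0, rightmost at 97.
Optimal location = (0 + 97)/2 = 48.5; maximum distance = (97 − 0)/2 = 48.5.

location 48.5, max distance 48.5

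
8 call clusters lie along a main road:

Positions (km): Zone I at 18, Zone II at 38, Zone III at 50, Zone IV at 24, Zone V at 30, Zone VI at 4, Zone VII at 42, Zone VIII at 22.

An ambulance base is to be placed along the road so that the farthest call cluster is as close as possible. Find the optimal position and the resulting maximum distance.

location 27, max distance 23

The 1-center on a line is the midpoint of the two extreme points: leftmost at 4, rightmost at 50.
Optimal location = (4 + 50)/2 = 27; maximum distance = (50 − 4)/2 = 23.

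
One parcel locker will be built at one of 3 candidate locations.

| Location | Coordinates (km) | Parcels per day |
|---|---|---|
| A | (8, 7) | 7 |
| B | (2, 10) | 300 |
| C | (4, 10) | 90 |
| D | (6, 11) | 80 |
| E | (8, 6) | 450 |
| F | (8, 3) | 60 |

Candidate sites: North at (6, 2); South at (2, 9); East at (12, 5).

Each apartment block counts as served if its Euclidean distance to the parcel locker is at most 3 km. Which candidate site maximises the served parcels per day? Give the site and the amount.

Coverage radius r = 3 km; a point is covered iff (Δx)²+(Δy)² ≤ 3² = 9.
  North (6, 2): covers {F} → 60
  South (2, 9): covers {B, C} → 390
  East (12, 5): covers {none} → 0
Maximum coverage at South: 390 parcels per day.

South, covering 390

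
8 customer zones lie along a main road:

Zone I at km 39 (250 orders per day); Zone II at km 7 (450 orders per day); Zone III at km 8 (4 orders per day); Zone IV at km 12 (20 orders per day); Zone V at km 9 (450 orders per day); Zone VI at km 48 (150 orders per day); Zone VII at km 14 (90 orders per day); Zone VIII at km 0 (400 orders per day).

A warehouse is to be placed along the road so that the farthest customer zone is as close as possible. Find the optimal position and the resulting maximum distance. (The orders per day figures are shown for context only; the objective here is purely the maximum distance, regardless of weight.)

location 24, max distance 24

The 1-center on a line is the midpoint of the two extreme points: leftmost at 0, rightmost at 48.
Optimal location = (0 + 48)/2 = 24; maximum distance = (48 − 0)/2 = 24.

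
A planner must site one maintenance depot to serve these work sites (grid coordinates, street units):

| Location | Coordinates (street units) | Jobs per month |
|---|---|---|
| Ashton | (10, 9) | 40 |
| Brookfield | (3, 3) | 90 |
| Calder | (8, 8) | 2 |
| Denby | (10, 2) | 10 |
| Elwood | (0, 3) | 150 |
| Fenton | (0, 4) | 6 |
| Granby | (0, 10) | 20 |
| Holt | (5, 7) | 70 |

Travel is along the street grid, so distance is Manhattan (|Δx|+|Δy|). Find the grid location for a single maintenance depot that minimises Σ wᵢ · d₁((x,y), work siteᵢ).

(3, 3)

Manhattan distance separates: Σwᵢ(|x−xᵢ|+|y−yᵢ|) = Σwᵢ|x−xᵢ| + Σwᵢ|y−yᵢ|, so x and y are optimised independently as 1-D weighted medians.
Total weight W = 388; half = 194.
x-coordinate, sorted with cumulative weight:
  x=0 (Elwood, w=150) cum 150
  x=0 (Fenton, w=6) cum 156
  x=0 (Granby, w=20) cum 176
  x=3 (Brookfield, w=90) cum 266  ← median
  x=5 (Holt, w=70) cum 336
  x=8 (Calder, w=2) cum 338
  x=10 (Ashton, w=40) cum 378
  x=10 (Denby, w=10) cum 388
⇒ x* = 3
y-coordinate, sorted with cumulative weight:
  y=2 (Denby, w=10) cum 10
  y=3 (Brookfield, w=90) cum 100
  y=3 (Elwood, w=150) cum 250  ← median
  y=4 (Fenton, w=6) cum 256
  y=7 (Holt, w=70) cum 326
  y=8 (Calder, w=2) cum 328
  y=9 (Ashton, w=40) cum 368
  y=10 (Granby, w=20) cum 388
⇒ y* = 3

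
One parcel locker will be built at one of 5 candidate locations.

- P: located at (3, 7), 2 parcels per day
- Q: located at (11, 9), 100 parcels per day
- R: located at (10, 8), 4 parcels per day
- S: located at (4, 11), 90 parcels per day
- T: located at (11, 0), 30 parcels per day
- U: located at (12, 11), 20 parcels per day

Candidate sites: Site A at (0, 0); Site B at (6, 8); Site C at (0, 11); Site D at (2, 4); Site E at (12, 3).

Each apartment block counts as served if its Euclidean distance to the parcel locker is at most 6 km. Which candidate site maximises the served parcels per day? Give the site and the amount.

Site B, covering 196

Coverage radius r = 6 km; a point is covered iff (Δx)²+(Δy)² ≤ 6² = 36.
  Site A (0, 0): covers {none} → 0
  Site B (6, 8): covers {P, Q, R, S} → 196
  Site C (0, 11): covers {P, S} → 92
  Site D (2, 4): covers {P} → 2
  Site E (12, 3): covers {R, T} → 34
Maximum coverage at Site B: 196 parcels per day.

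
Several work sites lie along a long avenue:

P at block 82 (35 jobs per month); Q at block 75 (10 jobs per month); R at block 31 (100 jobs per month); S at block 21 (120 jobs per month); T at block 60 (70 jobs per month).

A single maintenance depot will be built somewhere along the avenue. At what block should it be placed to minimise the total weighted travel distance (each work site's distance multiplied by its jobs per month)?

For a sum of weighted absolute distances on a line, the optimum is the weighted median (not the mean). Total weight W = 335; half-weight = 167.5.
Sort by position and accumulate weight:
  block 21 (S, w=120) → cum 120
  block 31 (R, w=100) → cum 220  ≥ 167.5 → median here
  block 60 (T, w=70) → cum 290
  block 75 (Q, w=10) → cum 300
  block 82 (P, w=35) → cum 335
Optimal location: block 31.

x = 31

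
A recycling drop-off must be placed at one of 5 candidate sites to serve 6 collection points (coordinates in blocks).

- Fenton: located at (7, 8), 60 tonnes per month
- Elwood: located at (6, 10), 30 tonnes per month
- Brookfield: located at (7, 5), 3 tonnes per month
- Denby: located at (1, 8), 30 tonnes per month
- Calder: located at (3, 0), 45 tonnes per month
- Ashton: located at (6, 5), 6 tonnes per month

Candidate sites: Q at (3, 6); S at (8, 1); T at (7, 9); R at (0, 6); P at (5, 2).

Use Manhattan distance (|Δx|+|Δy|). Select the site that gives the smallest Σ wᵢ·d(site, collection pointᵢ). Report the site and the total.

T, total 957 blocks

Total weighted distance at each candidate:
  Q (3, 6): total = 999
  S (8, 1): total = 1551
  T (7, 9): total = 957
  R (0, 6): total = 1401
  P (5, 2): total = 1269
Minimum is at T with total 957 blocks.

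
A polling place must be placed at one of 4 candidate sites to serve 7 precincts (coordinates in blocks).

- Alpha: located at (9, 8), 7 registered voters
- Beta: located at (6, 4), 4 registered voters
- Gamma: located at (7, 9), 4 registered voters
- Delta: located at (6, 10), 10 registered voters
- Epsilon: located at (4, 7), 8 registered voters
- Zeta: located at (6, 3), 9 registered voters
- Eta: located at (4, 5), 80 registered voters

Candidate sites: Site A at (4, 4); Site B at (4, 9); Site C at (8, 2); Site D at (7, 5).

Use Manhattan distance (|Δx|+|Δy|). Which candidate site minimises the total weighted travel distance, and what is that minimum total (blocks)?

Site A, total 314 blocks

Total weighted distance at each candidate:
  Site A (4, 4): total = 314
  Site B (4, 9): total = 520
  Site C (8, 2): total = 856
  Site D (7, 5): total = 426
Minimum is at Site A with total 314 blocks.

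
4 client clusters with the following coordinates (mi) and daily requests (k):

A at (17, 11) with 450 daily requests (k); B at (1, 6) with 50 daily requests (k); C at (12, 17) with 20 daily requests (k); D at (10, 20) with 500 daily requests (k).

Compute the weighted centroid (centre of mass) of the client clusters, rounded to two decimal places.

(12.69, 15.28)

The minimiser of Σwᵢ‖p−pᵢ‖² is the weighted centroid p* = (Σwᵢpᵢ)/(Σwᵢ).
Σwᵢ = 1020.
Σwᵢxᵢ = 450·17 + 50·1 + 20·12 + 500·10 = 12940.
Σwᵢyᵢ = 450·11 + 50·6 + 20·17 + 500·20 = 15590.
x* = 12940/1020 = 12.69, y* = 15590/1020 = 15.28.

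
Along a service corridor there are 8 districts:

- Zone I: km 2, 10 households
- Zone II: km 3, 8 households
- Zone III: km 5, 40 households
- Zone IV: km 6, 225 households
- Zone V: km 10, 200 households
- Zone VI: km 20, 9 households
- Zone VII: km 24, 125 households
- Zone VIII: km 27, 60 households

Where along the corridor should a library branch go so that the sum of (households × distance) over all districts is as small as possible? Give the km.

For a sum of weighted absolute distances on a line, the optimum is the weighted median (not the mean). Total weight W = 677; half-weight = 338.5.
Sort by position and accumulate weight:
  km 2 (Zone I, w=10) → cum 10
  km 3 (Zone II, w=8) → cum 18
  km 5 (Zone III, w=40) → cum 58
  km 6 (Zone IV, w=225) → cum 283
  km 10 (Zone V, w=200) → cum 483  ≥ 338.5 → median here
  km 20 (Zone VI, w=9) → cum 492
  km 24 (Zone VII, w=125) → cum 617
  km 27 (Zone VIII, w=60) → cum 677
Optimal location: km 10.

x = 10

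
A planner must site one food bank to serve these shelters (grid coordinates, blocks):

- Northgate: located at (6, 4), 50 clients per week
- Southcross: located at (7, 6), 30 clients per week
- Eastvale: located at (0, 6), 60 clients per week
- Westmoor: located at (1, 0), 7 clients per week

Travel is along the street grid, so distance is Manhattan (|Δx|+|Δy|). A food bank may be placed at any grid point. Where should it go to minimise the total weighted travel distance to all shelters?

Manhattan distance separates: Σwᵢ(|x−xᵢ|+|y−yᵢ|) = Σwᵢ|x−xᵢ| + Σwᵢ|y−yᵢ|, so x and y are optimised independently as 1-D weighted medians.
Total weight W = 147; half = 73.5.
x-coordinate, sorted with cumulative weight:
  x=0 (Eastvale, w=60) cum 60
  x=1 (Westmoor, w=7) cum 67
  x=6 (Northgate, w=50) cum 117  ← median
  x=7 (Southcross, w=30) cum 147
⇒ x* = 6
y-coordinate, sorted with cumulative weight:
  y=0 (Westmoor, w=7) cum 7
  y=4 (Northgate, w=50) cum 57
  y=6 (Southcross, w=30) cum 87  ← median
  y=6 (Eastvale, w=60) cum 147
⇒ y* = 6

(6, 6)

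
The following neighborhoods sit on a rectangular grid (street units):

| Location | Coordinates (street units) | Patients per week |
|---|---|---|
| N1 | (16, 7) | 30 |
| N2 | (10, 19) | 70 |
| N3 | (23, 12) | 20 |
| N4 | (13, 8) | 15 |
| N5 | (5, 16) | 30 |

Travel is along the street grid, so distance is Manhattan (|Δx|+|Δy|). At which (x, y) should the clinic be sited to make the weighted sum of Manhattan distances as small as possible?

(10, 16)

Manhattan distance separates: Σwᵢ(|x−xᵢ|+|y−yᵢ|) = Σwᵢ|x−xᵢ| + Σwᵢ|y−yᵢ|, so x and y are optimised independently as 1-D weighted medians.
Total weight W = 165; half = 82.5.
x-coordinate, sorted with cumulative weight:
  x=5 (N5, w=30) cum 30
  x=10 (N2, w=70) cum 100  ← median
  x=13 (N4, w=15) cum 115
  x=16 (N1, w=30) cum 145
  x=23 (N3, w=20) cum 165
⇒ x* = 10
y-coordinate, sorted with cumulative weight:
  y=7 (N1, w=30) cum 30
  y=8 (N4, w=15) cum 45
  y=12 (N3, w=20) cum 65
  y=16 (N5, w=30) cum 95  ← median
  y=19 (N2, w=70) cum 165
⇒ y* = 16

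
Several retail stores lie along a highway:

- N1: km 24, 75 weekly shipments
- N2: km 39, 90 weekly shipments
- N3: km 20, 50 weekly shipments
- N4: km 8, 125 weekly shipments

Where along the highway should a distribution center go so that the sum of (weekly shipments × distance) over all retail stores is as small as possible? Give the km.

For a sum of weighted absolute distances on a line, the optimum is the weighted median (not the mean). Total weight W = 340; half-weight = 170.
Sort by position and accumulate weight:
  km 8 (N4, w=125) → cum 125
  km 20 (N3, w=50) → cum 175  ≥ 170 → median here
  km 24 (N1, w=75) → cum 250
  km 39 (N2, w=90) → cum 340
Optimal location: km 20.

x = 20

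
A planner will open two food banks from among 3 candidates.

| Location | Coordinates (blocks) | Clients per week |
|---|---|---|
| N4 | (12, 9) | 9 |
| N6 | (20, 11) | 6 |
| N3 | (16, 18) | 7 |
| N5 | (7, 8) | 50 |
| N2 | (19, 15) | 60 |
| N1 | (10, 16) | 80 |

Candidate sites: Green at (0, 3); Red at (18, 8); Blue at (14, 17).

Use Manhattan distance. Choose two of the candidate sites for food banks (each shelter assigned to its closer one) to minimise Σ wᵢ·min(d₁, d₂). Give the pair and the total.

Evaluate every pair (each demand assigned to the nearer of the two):
  {Red, Blue}: total = 1484
  {Green, Blue}: total = 1603
  {Green, Red}: total = 2487
Best pair: {Red, Blue} with total 1484.

{Red, Blue}, total 1484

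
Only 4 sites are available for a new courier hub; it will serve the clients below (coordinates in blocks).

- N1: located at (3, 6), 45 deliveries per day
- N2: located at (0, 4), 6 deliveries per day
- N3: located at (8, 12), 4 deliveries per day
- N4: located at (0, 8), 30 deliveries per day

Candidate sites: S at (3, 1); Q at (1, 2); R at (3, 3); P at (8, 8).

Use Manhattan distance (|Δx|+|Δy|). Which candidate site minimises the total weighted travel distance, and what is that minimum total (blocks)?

Total weighted distance at each candidate:
  S (3, 1): total = 625
  Q (1, 2): total = 566
  R (3, 3): total = 455
  P (8, 8): total = 643
Minimum is at R with total 455 blocks.

R, total 455 blocks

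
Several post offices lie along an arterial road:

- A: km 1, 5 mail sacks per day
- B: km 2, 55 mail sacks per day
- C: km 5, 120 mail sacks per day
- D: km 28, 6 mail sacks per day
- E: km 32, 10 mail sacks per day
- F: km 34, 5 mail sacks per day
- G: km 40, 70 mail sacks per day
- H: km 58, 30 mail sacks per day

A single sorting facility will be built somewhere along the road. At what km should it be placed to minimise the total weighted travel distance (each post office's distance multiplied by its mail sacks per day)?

For a sum of weighted absolute distances on a line, the optimum is the weighted median (not the mean). Total weight W = 301; half-weight = 150.5.
Sort by position and accumulate weight:
  km 1 (A, w=5) → cum 5
  km 2 (B, w=55) → cum 60
  km 5 (C, w=120) → cum 180  ≥ 150.5 → median here
  km 28 (D, w=6) → cum 186
  km 32 (E, w=10) → cum 196
  km 34 (F, w=5) → cum 201
  km 40 (G, w=70) → cum 271
  km 58 (H, w=30) → cum 301
Optimal location: km 5.

x = 5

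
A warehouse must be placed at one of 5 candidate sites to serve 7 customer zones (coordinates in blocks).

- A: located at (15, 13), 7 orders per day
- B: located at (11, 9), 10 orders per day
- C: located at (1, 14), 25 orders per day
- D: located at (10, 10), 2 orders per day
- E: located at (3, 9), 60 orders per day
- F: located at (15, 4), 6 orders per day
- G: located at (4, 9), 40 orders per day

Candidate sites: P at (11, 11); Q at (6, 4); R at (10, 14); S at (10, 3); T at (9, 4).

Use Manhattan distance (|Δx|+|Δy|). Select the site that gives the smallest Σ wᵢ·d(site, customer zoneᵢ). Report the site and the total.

P, total 1417 blocks

Total weighted distance at each candidate:
  P (11, 11): total = 1417
  Q (6, 4): total = 1435
  R (10, 14): total = 1585
  S (10, 3): total = 1985
  T (9, 4): total = 1735
Minimum is at P with total 1417 blocks.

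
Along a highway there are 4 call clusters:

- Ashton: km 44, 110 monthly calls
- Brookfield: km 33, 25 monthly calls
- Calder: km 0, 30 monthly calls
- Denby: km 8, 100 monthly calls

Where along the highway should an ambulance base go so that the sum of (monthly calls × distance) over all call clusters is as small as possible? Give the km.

x = 33

For a sum of weighted absolute distances on a line, the optimum is the weighted median (not the mean). Total weight W = 265; half-weight = 132.5.
Sort by position and accumulate weight:
  km 0 (Calder, w=30) → cum 30
  km 8 (Denby, w=100) → cum 130
  km 33 (Brookfield, w=25) → cum 155  ≥ 132.5 → median here
  km 44 (Ashton, w=110) → cum 265
Optimal location: km 33.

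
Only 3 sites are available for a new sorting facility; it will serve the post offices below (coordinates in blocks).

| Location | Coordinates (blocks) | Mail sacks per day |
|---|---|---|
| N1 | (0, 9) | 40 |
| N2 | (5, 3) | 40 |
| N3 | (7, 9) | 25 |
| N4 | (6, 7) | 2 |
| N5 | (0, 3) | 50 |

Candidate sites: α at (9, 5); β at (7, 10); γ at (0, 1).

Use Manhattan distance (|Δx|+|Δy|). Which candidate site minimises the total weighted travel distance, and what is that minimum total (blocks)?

γ, total 1099 blocks

Total weighted distance at each candidate:
  α (9, 5): total = 1470
  β (7, 10): total = 1413
  γ (0, 1): total = 1099
Minimum is at γ with total 1099 blocks.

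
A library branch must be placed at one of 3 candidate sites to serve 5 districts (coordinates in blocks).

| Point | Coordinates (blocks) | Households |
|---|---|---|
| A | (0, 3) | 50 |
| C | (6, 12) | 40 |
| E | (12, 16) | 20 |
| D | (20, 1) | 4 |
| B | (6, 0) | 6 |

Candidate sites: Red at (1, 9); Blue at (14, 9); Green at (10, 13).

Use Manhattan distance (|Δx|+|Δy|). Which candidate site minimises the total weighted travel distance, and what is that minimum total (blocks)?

Red, total 1222 blocks

Total weighted distance at each candidate:
  Red (1, 9): total = 1222
  Blue (14, 9): total = 1778
  Green (10, 13): total = 1490
Minimum is at Red with total 1222 blocks.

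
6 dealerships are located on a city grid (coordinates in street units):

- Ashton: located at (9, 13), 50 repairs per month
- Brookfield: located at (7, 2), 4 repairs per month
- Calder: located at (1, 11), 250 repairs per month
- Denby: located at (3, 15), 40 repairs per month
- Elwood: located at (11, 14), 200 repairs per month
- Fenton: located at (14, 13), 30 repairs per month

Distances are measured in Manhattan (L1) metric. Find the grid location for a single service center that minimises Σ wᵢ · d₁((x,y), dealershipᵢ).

(3, 13)

Manhattan distance separates: Σwᵢ(|x−xᵢ|+|y−yᵢ|) = Σwᵢ|x−xᵢ| + Σwᵢ|y−yᵢ|, so x and y are optimised independently as 1-D weighted medians.
Total weight W = 574; half = 287.
x-coordinate, sorted with cumulative weight:
  x=1 (Calder, w=250) cum 250
  x=3 (Denby, w=40) cum 290  ← median
  x=7 (Brookfield, w=4) cum 294
  x=9 (Ashton, w=50) cum 344
  x=11 (Elwood, w=200) cum 544
  x=14 (Fenton, w=30) cum 574
⇒ x* = 3
y-coordinate, sorted with cumulative weight:
  y=2 (Brookfield, w=4) cum 4
  y=11 (Calder, w=250) cum 254
  y=13 (Ashton, w=50) cum 304  ← median
  y=13 (Fenton, w=30) cum 334
  y=14 (Elwood, w=200) cum 534
  y=15 (Denby, w=40) cum 574
⇒ y* = 13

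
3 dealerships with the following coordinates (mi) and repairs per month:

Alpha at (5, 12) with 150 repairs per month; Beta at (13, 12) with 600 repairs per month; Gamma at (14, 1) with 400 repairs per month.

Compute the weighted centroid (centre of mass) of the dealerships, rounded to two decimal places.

(12.30, 8.17)

The minimiser of Σwᵢ‖p−pᵢ‖² is the weighted centroid p* = (Σwᵢpᵢ)/(Σwᵢ).
Σwᵢ = 1150.
Σwᵢxᵢ = 150·5 + 600·13 + 400·14 = 14150.
Σwᵢyᵢ = 150·12 + 600·12 + 400·1 = 9400.
x* = 14150/1150 = 12.30, y* = 9400/1150 = 8.17.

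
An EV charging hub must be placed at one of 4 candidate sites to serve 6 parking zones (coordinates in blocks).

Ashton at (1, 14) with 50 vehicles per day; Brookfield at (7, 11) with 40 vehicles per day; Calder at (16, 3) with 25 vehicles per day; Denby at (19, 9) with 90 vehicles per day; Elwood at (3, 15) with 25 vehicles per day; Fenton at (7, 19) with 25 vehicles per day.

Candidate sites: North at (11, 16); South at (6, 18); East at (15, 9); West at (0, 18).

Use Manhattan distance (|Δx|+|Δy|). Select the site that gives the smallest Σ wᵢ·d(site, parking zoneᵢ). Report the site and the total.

East, total 2785 blocks

Total weighted distance at each candidate:
  North (11, 16): total = 3160
  South (6, 18): total = 3575
  East (15, 9): total = 2785
  West (0, 18): total = 4455
Minimum is at East with total 2785 blocks.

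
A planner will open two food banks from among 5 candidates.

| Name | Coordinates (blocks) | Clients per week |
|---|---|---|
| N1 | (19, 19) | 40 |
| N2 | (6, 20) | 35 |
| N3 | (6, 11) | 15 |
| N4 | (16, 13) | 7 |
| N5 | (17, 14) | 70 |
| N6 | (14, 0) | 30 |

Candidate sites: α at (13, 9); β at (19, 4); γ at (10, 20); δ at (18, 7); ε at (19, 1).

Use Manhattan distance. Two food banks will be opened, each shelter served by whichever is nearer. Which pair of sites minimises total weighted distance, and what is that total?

Evaluate every pair (each demand assigned to the nearer of the two):
  {α, γ}: total = 1654
  {γ, δ}: total = 1681
  {γ, ε}: total = 1916
  {β, γ}: total = 1929
  {α, δ}: total = 2194
  {α, ε}: total = 2264
  {α, β}: total = 2314
  {δ, ε}: total = 2431
  {β, δ}: total = 2521
  {β, ε}: total = 3019
Best pair: {α, γ} with total 1654.

{α, γ}, total 1654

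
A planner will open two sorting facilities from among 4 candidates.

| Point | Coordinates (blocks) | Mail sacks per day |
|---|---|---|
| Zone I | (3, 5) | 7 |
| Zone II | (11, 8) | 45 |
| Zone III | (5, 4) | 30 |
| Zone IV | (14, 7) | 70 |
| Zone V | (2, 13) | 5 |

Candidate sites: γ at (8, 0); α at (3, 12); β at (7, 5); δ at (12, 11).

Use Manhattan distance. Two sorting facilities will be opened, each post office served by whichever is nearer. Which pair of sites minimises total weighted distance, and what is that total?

{β, δ}, total 778

Evaluate every pair (each demand assigned to the nearer of the two):
  {β, δ}: total = 778
  {γ, δ}: total = 940
  {α, δ}: total = 959
  {α, β}: total = 1073
  {γ, β}: total = 1128
  {γ, α}: total = 1674
Best pair: {β, δ} with total 778.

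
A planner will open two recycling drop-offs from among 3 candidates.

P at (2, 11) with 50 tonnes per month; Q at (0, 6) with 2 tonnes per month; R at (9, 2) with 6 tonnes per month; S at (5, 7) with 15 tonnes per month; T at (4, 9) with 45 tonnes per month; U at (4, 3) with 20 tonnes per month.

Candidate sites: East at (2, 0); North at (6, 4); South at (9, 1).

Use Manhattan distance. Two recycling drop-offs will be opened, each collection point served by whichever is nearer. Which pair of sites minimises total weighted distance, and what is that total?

{North, South}, total 1007

Evaluate every pair (each demand assigned to the nearer of the two):
  {North, South}: total = 1007
  {East, North}: total = 1031
  {East, South}: total = 1317
Best pair: {North, South} with total 1007.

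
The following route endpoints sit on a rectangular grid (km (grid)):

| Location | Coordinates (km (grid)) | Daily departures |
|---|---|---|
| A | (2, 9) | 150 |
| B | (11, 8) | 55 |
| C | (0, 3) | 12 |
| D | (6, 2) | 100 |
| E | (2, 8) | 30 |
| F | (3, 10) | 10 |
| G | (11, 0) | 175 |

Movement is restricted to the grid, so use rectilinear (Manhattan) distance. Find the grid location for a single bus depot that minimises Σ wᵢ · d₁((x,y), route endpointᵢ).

(6, 2)

Manhattan distance separates: Σwᵢ(|x−xᵢ|+|y−yᵢ|) = Σwᵢ|x−xᵢ| + Σwᵢ|y−yᵢ|, so x and y are optimised independently as 1-D weighted medians.
Total weight W = 532; half = 266.
x-coordinate, sorted with cumulative weight:
  x=0 (C, w=12) cum 12
  x=2 (A, w=150) cum 162
  x=2 (E, w=30) cum 192
  x=3 (F, w=10) cum 202
  x=6 (D, w=100) cum 302  ← median
  x=11 (B, w=55) cum 357
  x=11 (G, w=175) cum 532
⇒ x* = 6
y-coordinate, sorted with cumulative weight:
  y=0 (G, w=175) cum 175
  y=2 (D, w=100) cum 275  ← median
  y=3 (C, w=12) cum 287
  y=8 (B, w=55) cum 342
  y=8 (E, w=30) cum 372
  y=9 (A, w=150) cum 522
  y=10 (F, w=10) cum 532
⇒ y* = 2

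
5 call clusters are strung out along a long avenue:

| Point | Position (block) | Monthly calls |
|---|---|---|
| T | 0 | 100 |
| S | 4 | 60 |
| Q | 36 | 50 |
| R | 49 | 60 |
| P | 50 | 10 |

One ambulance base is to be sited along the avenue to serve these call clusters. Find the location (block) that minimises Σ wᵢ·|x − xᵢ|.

For a sum of weighted absolute distances on a line, the optimum is the weighted median (not the mean). Total weight W = 280; half-weight = 140.
Sort by position and accumulate weight:
  block 0 (T, w=100) → cum 100
  block 4 (S, w=60) → cum 160  ≥ 140 → median here
  block 36 (Q, w=50) → cum 210
  block 49 (R, w=60) → cum 270
  block 50 (P, w=10) → cum 280
Optimal location: block 4.

x = 4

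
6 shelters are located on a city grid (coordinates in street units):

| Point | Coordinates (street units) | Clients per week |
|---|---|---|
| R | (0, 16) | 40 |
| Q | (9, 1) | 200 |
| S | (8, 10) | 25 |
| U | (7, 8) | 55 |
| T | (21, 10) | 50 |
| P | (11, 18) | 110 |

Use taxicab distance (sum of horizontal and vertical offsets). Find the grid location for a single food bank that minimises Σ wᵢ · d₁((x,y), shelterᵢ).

(9, 8)

Manhattan distance separates: Σwᵢ(|x−xᵢ|+|y−yᵢ|) = Σwᵢ|x−xᵢ| + Σwᵢ|y−yᵢ|, so x and y are optimised independently as 1-D weighted medians.
Total weight W = 480; half = 240.
x-coordinate, sorted with cumulative weight:
  x=0 (R, w=40) cum 40
  x=7 (U, w=55) cum 95
  x=8 (S, w=25) cum 120
  x=9 (Q, w=200) cum 320  ← median
  x=11 (P, w=110) cum 430
  x=21 (T, w=50) cum 480
⇒ x* = 9
y-coordinate, sorted with cumulative weight:
  y=1 (Q, w=200) cum 200
  y=8 (U, w=55) cum 255  ← median
  y=10 (S, w=25) cum 280
  y=10 (T, w=50) cum 330
  y=16 (R, w=40) cum 370
  y=18 (P, w=110) cum 480
⇒ y* = 8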